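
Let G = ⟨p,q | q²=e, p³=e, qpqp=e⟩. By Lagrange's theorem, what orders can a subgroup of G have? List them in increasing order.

|G| = 6 = 2 · 3. By Lagrange's theorem the order of any subgroup divides 6; the divisors of 6 are 1, 2, 3, 6.

Answer: 1, 2, 3, 6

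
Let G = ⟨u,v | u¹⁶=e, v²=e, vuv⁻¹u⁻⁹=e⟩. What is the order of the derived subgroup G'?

G' = [G, G] is generated by all commutators. The generator-pair commutators are: [u, v] = u⁸.
The subgroup they normally generate is {e, u⁸}, of order 2.
Check: |G/G'| = 32/2 = 16 is the order of the abelianisation.

Answer: 2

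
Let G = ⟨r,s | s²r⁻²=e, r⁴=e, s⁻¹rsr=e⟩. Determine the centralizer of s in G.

⟨s⟩ ⊆ C_G(s) since powers of s commute with s; so |C_G(s)| ≥ |⟨s⟩| = 4.
By orbit–stabilizer, |C_G(s)| = |G| / |conj. class of s| = 8 / 2 = 4.
The 4 elements commuting with s are {e, r², s, s⁻¹}.

Answer: {e, r², s, s⁻¹}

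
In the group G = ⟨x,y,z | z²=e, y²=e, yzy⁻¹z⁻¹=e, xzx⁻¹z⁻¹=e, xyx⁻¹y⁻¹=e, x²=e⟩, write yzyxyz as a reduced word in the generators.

Multiply left to right, reducing at each step:
  y · z = yz
  (yz) · y = z
  z · x = xz
  (xz) · y = xyz
  (xyz) · z = xy

Answer: xy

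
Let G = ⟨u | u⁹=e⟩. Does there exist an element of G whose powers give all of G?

|G| = 9. The element u has order 9 (its powers give 9 distinct elements), so ⟨u⟩ = G and G is cyclic.

Answer: Yes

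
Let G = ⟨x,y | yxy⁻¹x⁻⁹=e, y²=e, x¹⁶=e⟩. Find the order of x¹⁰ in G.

Compute successive powers until reaching e:
  (x¹⁰)¹ = x¹⁰, (x¹⁰)² = x⁴, (x¹⁰)³ = x¹⁴, (x¹⁰)⁴ = x⁸, (x¹⁰)⁵ = x², (x¹⁰)⁶ = x¹², (x¹⁰)⁷ = x⁶, (x¹⁰)⁸ = e.
The smallest positive k with (x¹⁰)ᵏ = e is 8.

Answer: 8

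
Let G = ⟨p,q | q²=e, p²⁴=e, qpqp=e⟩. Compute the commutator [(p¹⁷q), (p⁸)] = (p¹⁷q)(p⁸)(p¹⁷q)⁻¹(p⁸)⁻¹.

[(p¹⁷q), (p⁸)] = (p¹⁷q)·(p⁸)·(p¹⁷q)⁻¹·(p⁸)⁻¹.
  (p¹⁷q) · (p⁸) = p⁹q
  (p⁹q) · (p¹⁷q) = p¹⁶
  (p¹⁶) · (p¹⁶) = p⁸

Answer: p⁸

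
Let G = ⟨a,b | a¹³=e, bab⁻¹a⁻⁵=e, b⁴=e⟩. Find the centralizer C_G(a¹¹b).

⟨a¹¹b⟩ ⊆ C_G(a¹¹b) since powers of a¹¹b commute with a¹¹b; so |C_G(a¹¹b)| ≥ |⟨a¹¹b⟩| = 4.
By orbit–stabilizer, |C_G(a¹¹b)| = |G| / |conj. class of a¹¹b| = 52 / 13 = 4.
The 4 elements commuting with a¹¹b are {e, ab², a³b³, a¹¹b}.

Answer: {e, ab², a³b³, a¹¹b}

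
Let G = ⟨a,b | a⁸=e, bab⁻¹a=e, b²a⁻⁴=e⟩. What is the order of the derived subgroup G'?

G' = [G, G] is generated by all commutators. The generator-pair commutators are: [a, b] = a².
The subgroup they normally generate is {e, a², a⁴, a⁶}, of order 4.
Check: |G/G'| = 16/4 = 4 is the order of the abelianisation.

Answer: 4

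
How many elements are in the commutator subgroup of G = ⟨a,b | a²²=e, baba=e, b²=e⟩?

G' = [G, G] is generated by all commutators. The generator-pair commutators are: [a, b] = a².
The subgroup they normally generate is {e, a², a⁴, a⁶, a⁸, a¹⁰, a¹², a¹⁴, a¹⁶, a¹⁸, a²⁰}, of order 11.
Check: |G/G'| = 44/11 = 4 is the order of the abelianisation.

Answer: 11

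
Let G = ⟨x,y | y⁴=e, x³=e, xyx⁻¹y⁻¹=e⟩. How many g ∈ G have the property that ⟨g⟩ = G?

G is cyclic of order 12. An element generates G iff its order is 12, and a cyclic group of order 12 has exactly φ(12) = 4 such elements.

Answer: 4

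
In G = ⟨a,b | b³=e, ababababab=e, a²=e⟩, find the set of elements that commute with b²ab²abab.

⟨b²ab²abab⟩ ⊆ C_G(b²ab²abab) since powers of b²ab²abab commute with b²ab²abab; so |C_G(b²ab²abab)| ≥ |⟨b²ab²abab⟩| = 2.
By orbit–stabilizer, |C_G(b²ab²abab)| = |G| / |conj. class of b²ab²abab| = 60 / 15 = 4.
The 4 elements commuting with b²ab²abab are {e, ab²aba, b²ab²abab, bab²abab²}.

Answer: {e, ab²aba, b²ab²abab, bab²abab²}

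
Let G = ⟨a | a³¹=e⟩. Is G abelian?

G has a single generator, so G is cyclic and hence abelian.

Answer: Yes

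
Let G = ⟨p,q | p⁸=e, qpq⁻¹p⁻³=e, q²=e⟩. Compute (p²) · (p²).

Compute (p²) · (p²) by multiplying left to right and reducing via the relations at each step:
  (p²) · p² = p⁴

Answer: p⁴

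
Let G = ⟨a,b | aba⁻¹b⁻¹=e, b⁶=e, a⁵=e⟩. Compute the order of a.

Compute successive powers until reaching e:
  a¹ = a, a² = a², a³ = a³, a⁴ = a⁴, a⁵ = e.
The smallest positive k with aᵏ = e is 5.

Answer: 5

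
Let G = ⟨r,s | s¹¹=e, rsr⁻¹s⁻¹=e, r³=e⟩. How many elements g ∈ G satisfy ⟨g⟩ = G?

G is cyclic of order 33. An element generates G iff its order is 33, and a cyclic group of order 33 has exactly φ(33) = 20 such elements.

Answer: 20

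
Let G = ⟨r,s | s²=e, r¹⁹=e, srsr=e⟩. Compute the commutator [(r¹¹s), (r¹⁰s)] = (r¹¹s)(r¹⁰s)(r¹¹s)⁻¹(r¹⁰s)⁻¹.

[(r¹¹s), (r¹⁰s)] = (r¹¹s)·(r¹⁰s)·(r¹¹s)⁻¹·(r¹⁰s)⁻¹.
  (r¹¹s) · (r¹⁰s) = r
  r · (r¹¹s) = r¹²s
  (r¹²s) · (r¹⁰s) = r²

Answer: r²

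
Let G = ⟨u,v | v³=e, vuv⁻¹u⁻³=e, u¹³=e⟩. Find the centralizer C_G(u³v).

⟨u³v⟩ ⊆ C_G(u³v) since powers of u³v commute with u³v; so |C_G(u³v)| ≥ |⟨u³v⟩| = 3.
By orbit–stabilizer, |C_G(u³v)| = |G| / |conj. class of u³v| = 39 / 13 = 3.
The 3 elements commuting with u³v are {e, u³v, u¹²v²}.

Answer: {e, u³v, u¹²v²}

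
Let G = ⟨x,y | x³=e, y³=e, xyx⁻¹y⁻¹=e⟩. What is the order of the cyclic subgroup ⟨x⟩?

|⟨x⟩| equals the order of x. Compute successive powers until reaching e:
  x¹ = x, x² = x², x³ = e.
The smallest positive k with xᵏ = e is 3, so |⟨x⟩| = 3.

Answer: 3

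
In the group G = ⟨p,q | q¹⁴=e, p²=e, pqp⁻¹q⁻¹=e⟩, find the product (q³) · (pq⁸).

Compute (q³) · (pq⁸) by multiplying left to right and reducing via the relations at each step:
  (q³) · p = pq³
  (pq³) · q⁸ = pq¹¹

Answer: pq¹¹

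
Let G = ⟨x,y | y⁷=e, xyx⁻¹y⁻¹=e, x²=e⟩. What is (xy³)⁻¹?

The order of (xy³) is 14 (smallest k with (xy³)ᵏ = e), so (xy³)⁻¹ = (xy³)¹³ = xy⁴.
Check: (xy³) · (xy⁴) → (xy³) · x = y³;   (y³) · y⁴ = e, giving e as required.

Answer: xy⁴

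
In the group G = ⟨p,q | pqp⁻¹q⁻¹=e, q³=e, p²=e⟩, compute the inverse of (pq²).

The order of (pq²) is 6 (smallest k with (pq²)ᵏ = e), so (pq²)⁻¹ = (pq²)⁵ = pq.
Check: (pq²) · (pq) → (pq²) · p = q²;   (q²) · q = e, giving e as required.

Answer: pq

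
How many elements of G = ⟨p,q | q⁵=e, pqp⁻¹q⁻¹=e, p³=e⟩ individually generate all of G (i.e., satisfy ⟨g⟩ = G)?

G is cyclic of order 15. An element generates G iff its order is 15, and a cyclic group of order 15 has exactly φ(15) = 8 such elements.

Answer: 8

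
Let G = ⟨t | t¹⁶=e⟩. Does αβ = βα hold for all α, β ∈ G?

G has a single generator, so G is cyclic and hence abelian.

Answer: Yes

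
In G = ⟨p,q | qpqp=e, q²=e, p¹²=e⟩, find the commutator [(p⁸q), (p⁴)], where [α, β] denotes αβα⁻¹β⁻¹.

[(p⁸q), (p⁴)] = (p⁸q)·(p⁴)·(p⁸q)⁻¹·(p⁴)⁻¹.
  (p⁸q) · (p⁴) = p⁴q
  (p⁴q) · (p⁸q) = p⁸
  (p⁸) · (p⁸) = p⁴

Answer: p⁴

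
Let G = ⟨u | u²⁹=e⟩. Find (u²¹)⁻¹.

The order of (u²¹) is 29 (smallest k with (u²¹)ᵏ = e), so (u²¹)⁻¹ = (u²¹)²⁸ = u⁸.
Check: (u²¹) · (u⁸) → (u²¹) · u⁸ = e, giving e as required.

Answer: u⁸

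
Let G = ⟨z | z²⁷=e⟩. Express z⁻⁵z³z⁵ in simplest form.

Multiply left to right, reducing at each step:
  (z²²) · z³ = z²⁵
  (z²⁵) · z⁵ = z³

Answer: z³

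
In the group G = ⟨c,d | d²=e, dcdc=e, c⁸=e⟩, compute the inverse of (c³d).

The order of (c³d) is 2 (smallest k with (c³d)ᵏ = e), so (c³d)⁻¹ = (c³d)¹ = c³d.
Check: (c³d) · (c³d) → (c³d) · c³ = d;   d · d = e, giving e as required.

Answer: c³d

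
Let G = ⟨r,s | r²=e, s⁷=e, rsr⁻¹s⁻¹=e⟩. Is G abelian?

Each pair of generators commutes: r·s = rs = s·r. Since the generators pairwise commute, every element of G commutes with every other, so G is abelian.

Answer: Yes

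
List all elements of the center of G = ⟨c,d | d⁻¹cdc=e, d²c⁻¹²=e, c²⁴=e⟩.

An element z ∈ Z(G) iff z commutes with every generator.
For example c¹² is central: (c¹²)·c = c¹³ = c·(c¹²); (c¹²)·d = d⁻¹ = d·(c¹²).
Whereas c ∉ Z(G) since c·d = cd ≠ c¹¹d⁻¹ = d·c.
Checking each of the 48 elements this way gives Z(G) = {e, c¹²}, of order 2.

Answer: {e, c¹²}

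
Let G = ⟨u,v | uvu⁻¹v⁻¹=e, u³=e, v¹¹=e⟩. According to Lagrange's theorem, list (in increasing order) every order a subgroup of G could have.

|G| = 33 = 3 · 11. By Lagrange's theorem the order of any subgroup divides 33; the divisors of 33 are 1, 3, 11, 33.

Answer: 1, 3, 11, 33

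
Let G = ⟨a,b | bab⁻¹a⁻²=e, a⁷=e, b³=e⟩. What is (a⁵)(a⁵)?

Compute (a⁵) · (a⁵) by multiplying left to right and reducing via the relations at each step:
  (a⁵) · a⁵ = a³

Answer: a³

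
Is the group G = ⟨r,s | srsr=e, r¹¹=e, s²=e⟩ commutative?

r·s = rs but s·r = r¹⁰s, so r·s ≠ s·r and G is not abelian.

Answer: No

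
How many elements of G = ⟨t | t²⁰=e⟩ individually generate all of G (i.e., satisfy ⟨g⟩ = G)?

G is cyclic of order 20. An element generates G iff its order is 20, and a cyclic group of order 20 has exactly φ(20) = 8 such elements.

Answer: 8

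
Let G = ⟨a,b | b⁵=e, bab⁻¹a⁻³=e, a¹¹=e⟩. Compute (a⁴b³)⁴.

Compute successive powers of (a⁴b³), reducing at each step:
  (a⁴b³)²: (a⁴b³) · a⁴ = a²b³;   (a²b³) · b³ = a²b
  (a⁴b³)³: (a²b) · a⁴ = a³b;   (a³b) · b³ = a³b⁴
  (a⁴b³)⁴: (a³b⁴) · a⁴ = a⁸b⁴;   (a⁸b⁴) · b³ = a⁸b²

Answer: a⁸b²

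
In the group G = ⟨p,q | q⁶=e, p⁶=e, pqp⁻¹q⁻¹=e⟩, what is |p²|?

Compute successive powers until reaching e:
  (p²)¹ = p², (p²)² = p⁴, (p²)³ = e.
The smallest positive k with (p²)ᵏ = e is 3.

Answer: 3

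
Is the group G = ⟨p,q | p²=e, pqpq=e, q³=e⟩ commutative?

p·q = pq but q·p = pq², so p·q ≠ q·p and G is not abelian.

Answer: No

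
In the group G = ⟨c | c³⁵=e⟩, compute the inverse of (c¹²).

The order of (c¹²) is 35 (smallest k with (c¹²)ᵏ = e), so (c¹²)⁻¹ = (c¹²)³⁴ = c²³.
Check: (c¹²) · (c²³) → (c¹²) · c²³ = e, giving e as required.

Answer: c²³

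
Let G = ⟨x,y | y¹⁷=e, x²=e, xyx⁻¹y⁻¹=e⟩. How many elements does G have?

Enumerate words in the generators, reducing via the relations: the distinct elements are
  {e, x, y, xy, y², y³, y⁴, y⁵, y⁶, y⁷, y⁸, y⁹, xy², xy³, xy⁴, xy⁵, xy⁶, xy⁷, xy⁸, xy⁹, y¹², y¹³, y¹¹, y¹⁰, y¹⁴, y¹⁵, y¹⁶, xy¹², xy¹³, xy¹¹, xy¹⁰, xy¹⁴, xy¹⁵, xy¹⁶}.
No further products give new elements, so |G| = 34.

Answer: 34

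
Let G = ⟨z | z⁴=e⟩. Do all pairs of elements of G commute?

G has a single generator, so G is cyclic and hence abelian.

Answer: Yes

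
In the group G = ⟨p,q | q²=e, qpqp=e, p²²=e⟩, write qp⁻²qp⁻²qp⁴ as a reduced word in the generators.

Multiply left to right, reducing at each step:
  q · p⁻² = p²q
  (p²q) · q = p²
  (p²) · p⁻² = e
  e · q = q
  q · p⁴ = p¹⁸q

Answer: p¹⁸q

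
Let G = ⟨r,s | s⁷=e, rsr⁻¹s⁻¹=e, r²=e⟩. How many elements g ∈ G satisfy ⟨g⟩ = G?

G is cyclic of order 14. An element generates G iff its order is 14, and a cyclic group of order 14 has exactly φ(14) = 6 such elements.

Answer: 6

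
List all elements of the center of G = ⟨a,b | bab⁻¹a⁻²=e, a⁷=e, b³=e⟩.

An element z ∈ Z(G) iff z commutes with every generator.
For example e is central: e·a = a = a·e; e·b = b = b·e.
Whereas a ∉ Z(G) since a·b = ab ≠ a²b = b·a.
Checking each of the 21 elements this way gives Z(G) = {e}, of order 1.

Answer: {e}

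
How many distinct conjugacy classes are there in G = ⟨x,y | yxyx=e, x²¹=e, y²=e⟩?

The conjugacy classes (representative and size) are:
  [e] (size 1), [x²⁰] (size 2), [x²] (size 2), [x³] (size 2), [x¹⁷] (size 2), [x⁵] (size 2), [x⁶] (size 2), [x⁷] (size 2), [x⁸] (size 2), [x⁹] (size 2), [x¹⁰] (size 2), [y] (size 21).
Class equation: 1 + 2 + 2 + 2 + 2 + 2 + 2 + 2 + 2 + 2 + 2 + 21 = 42 = |G|. So G has 12 conjugacy classes.

Answer: 12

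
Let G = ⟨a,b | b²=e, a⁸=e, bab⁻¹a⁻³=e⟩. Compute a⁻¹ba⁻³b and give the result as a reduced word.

Multiply left to right, reducing at each step:
  (a⁷) · b = a⁷b
  (a⁷b) · a⁻³ = a⁶b
  (a⁶b) · b = a⁶

Answer: a⁶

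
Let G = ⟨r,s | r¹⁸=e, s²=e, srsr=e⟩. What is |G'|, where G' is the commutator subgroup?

G' = [G, G] is generated by all commutators. The generator-pair commutators are: [r, s] = r².
The subgroup they normally generate is {e, r², r⁴, r⁶, r⁸, r¹⁰, r¹², r¹⁴, r¹⁶}, of order 9.
Check: |G/G'| = 36/9 = 4 is the order of the abelianisation.

Answer: 9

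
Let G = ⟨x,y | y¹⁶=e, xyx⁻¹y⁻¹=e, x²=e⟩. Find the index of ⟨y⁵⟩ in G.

First find ord(y⁵) by computing successive powers:
  (y⁵)¹ = y⁵, (y⁵)² = y¹⁰, (y⁵)³ = y¹⁵, (y⁵)⁴ = y⁴, (y⁵)⁵ = y⁹, (y⁵)⁶ = y¹⁴, (y⁵)⁷ = y³, (y⁵)⁸ = y⁸, (y⁵)⁹ = y¹³, (y⁵)¹⁰ = y², (y⁵)¹¹ = y⁷, (y⁵)¹² = y¹², (y⁵)¹³ = y, (y⁵)¹⁴ = y⁶, (y⁵)¹⁵ = y¹¹, (y⁵)¹⁶ = e.
So |⟨y⁵⟩| = ord(y⁵) = 16. With |G| = 32, by Lagrange [G : ⟨y⁵⟩] = 32/16 = 2.

Answer: 2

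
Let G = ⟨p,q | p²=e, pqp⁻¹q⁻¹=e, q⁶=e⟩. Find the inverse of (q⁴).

The order of (q⁴) is 3 (smallest k with (q⁴)ᵏ = e), so (q⁴)⁻¹ = (q⁴)² = q².
Check: (q⁴) · (q²) → (q⁴) · q² = e, giving e as required.

Answer: q²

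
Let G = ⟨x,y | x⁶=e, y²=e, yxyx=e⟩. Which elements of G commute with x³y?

⟨x³y⟩ ⊆ C_G(x³y) since powers of x³y commute with x³y; so |C_G(x³y)| ≥ |⟨x³y⟩| = 2.
By orbit–stabilizer, |C_G(x³y)| = |G| / |conj. class of x³y| = 12 / 3 = 4.
The 4 elements commuting with x³y are {e, x³, y, x³y}.

Answer: {e, x³, y, x³y}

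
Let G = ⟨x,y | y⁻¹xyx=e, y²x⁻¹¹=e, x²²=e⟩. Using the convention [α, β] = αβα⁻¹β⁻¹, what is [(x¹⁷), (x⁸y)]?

[(x¹⁷), (x⁸y)] = (x¹⁷)·(x⁸y)·(x¹⁷)⁻¹·(x⁸y)⁻¹.
  (x¹⁷) · (x⁸y) = x³y
  (x³y) · (x⁵) = x⁹y⁻¹
  (x⁹y⁻¹) · (x⁸y⁻¹) = x¹²

Answer: x¹²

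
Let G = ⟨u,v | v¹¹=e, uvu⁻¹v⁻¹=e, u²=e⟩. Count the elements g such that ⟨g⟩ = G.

G is cyclic of order 22. An element generates G iff its order is 22, and a cyclic group of order 22 has exactly φ(22) = 10 such elements.

Answer: 10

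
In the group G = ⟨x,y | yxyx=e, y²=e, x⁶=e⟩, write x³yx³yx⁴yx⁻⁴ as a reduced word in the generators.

Multiply left to right, reducing at each step:
  (x³) · y = x³y
  (x³y) · x³ = y
  y · y = e
  e · x⁴ = x⁴
  (x⁴) · y = x⁴y
  (x⁴y) · x⁻⁴ = x²y

Answer: x²y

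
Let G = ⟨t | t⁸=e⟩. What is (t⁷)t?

Compute (t⁷) · t by multiplying left to right and reducing via the relations at each step:
  (t⁷) · t = e

Answer: e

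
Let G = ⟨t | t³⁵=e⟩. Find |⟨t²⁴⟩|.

|⟨t²⁴⟩| equals the order of t²⁴. Compute successive powers until reaching e:
  (t²⁴)¹ = t²⁴, (t²⁴)² = t¹³, (t²⁴)³ = t², (t²⁴)⁴ = t²⁶, (t²⁴)⁵ = t¹⁵, (t²⁴)⁶ = t⁴, (t²⁴)⁷ = t²⁸, (t²⁴)⁸ = t¹⁷, (t²⁴)⁹ = t⁶, (t²⁴)¹⁰ = t³⁰, (t²⁴)¹¹ = t¹⁹, (t²⁴)¹² = t⁸, (t²⁴)¹³ = t³², (t²⁴)¹⁴ = t²¹, (t²⁴)¹⁵ = t¹⁰, (t²⁴)¹⁶ = t³⁴, (t²⁴)¹⁷ = t²³, (t²⁴)¹⁸ = t¹², (t²⁴)¹⁹ = t, (t²⁴)²⁰ = t²⁵, (t²⁴)²¹ = t¹⁴, (t²⁴)²² = t³, (t²⁴)²³ = t²⁷, (t²⁴)²⁴ = t¹⁶, (t²⁴)²⁵ = t⁵, (t²⁴)²⁶ = t²⁹, (t²⁴)²⁷ = t¹⁸, (t²⁴)²⁸ = t⁷, (t²⁴)²⁹ = t³¹, (t²⁴)³⁰ = t²⁰, (t²⁴)³¹ = t⁹, (t²⁴)³² = t³³, (t²⁴)³³ = t²², (t²⁴)³⁴ = t¹¹, (t²⁴)³⁵ = e.
The smallest positive k with (t²⁴)ᵏ = e is 35, so |⟨t²⁴⟩| = 35.

Answer: 35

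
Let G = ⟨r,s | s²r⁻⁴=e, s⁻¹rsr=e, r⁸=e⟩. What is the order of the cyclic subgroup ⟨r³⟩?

|⟨r³⟩| equals the order of r³. Compute successive powers until reaching e:
  (r³)¹ = r³, (r³)² = r⁶, (r³)³ = r, (r³)⁴ = r⁴, (r³)⁵ = r⁷, (r³)⁶ = r², (r³)⁷ = r⁵, (r³)⁸ = e.
The smallest positive k with (r³)ᵏ = e is 8, so |⟨r³⟩| = 8.

Answer: 8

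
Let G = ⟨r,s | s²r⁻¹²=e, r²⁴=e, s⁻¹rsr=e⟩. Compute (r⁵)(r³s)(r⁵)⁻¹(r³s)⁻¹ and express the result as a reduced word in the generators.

[(r⁵), (r³s)] = (r⁵)·(r³s)·(r⁵)⁻¹·(r³s)⁻¹.
  (r⁵) · (r³s) = r⁸s
  (r⁸s) · (r¹⁹) = rs⁻¹
  (rs⁻¹) · (r³s⁻¹) = r¹⁰

Answer: r¹⁰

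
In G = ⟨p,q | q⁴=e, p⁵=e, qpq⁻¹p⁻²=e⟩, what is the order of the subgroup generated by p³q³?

|⟨p³q³⟩| equals the order of p³q³. Compute successive powers until reaching e:
  (p³q³)¹ = p³q³, (p³q³)² = p²q², (p³q³)³ = p⁴q, (p³q³)⁴ = e.
The smallest positive k with (p³q³)ᵏ = e is 4, so |⟨p³q³⟩| = 4.

Answer: 4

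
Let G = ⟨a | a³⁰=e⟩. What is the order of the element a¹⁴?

Compute successive powers until reaching e:
  (a¹⁴)¹ = a¹⁴, (a¹⁴)² = a²⁸, (a¹⁴)³ = a¹², (a¹⁴)⁴ = a²⁶, (a¹⁴)⁵ = a¹⁰, (a¹⁴)⁶ = a²⁴, (a¹⁴)⁷ = a⁸, (a¹⁴)⁸ = a²², (a¹⁴)⁹ = a⁶, (a¹⁴)¹⁰ = a²⁰, (a¹⁴)¹¹ = a⁴, (a¹⁴)¹² = a¹⁸, (a¹⁴)¹³ = a², (a¹⁴)¹⁴ = a¹⁶, (a¹⁴)¹⁵ = e.
The smallest positive k with (a¹⁴)ᵏ = e is 15.

Answer: 15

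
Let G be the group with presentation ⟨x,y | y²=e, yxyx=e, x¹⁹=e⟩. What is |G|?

Enumerate words in the generators, reducing via the relations: the distinct elements are
  {e, x, y, xy, x², x³, x⁴, x⁵, x⁶, x⁷, x⁸, x⁹, x²y, x³y, x¹², x¹³, x¹¹, x¹⁰, x¹⁴, x¹⁵, x¹⁶, x¹⁷, x¹⁸, x⁴y, x⁵y, x⁶y, x⁷y, x⁸y, x⁹y, x¹²y, x¹³y, x¹¹y, x¹⁰y, x¹⁴y, x¹⁵y, x¹⁶y, x¹⁷y, x¹⁸y}.
No further products give new elements, so |G| = 38.

Answer: 38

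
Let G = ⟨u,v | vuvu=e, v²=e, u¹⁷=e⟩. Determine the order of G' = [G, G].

G' = [G, G] is generated by all commutators. The generator-pair commutators are: [u, v] = u².
The subgroup they normally generate is {e, u, u², u³, u⁴, u⁵, u⁶, u⁷, u⁸, u⁹, u¹⁰, u¹¹, u¹², u¹³, u¹⁴, u¹⁵, u¹⁶}, of order 17.
Check: |G/G'| = 34/17 = 2 is the order of the abelianisation.

Answer: 17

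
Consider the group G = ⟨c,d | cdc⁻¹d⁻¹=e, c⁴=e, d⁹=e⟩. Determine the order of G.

Enumerate words in the generators, reducing via the relations: the distinct elements are
  {c, d, e, cd, c², c³, d², d³, d⁴, d⁵, d⁶, d⁷, d⁸, cd², cd³, cd⁴, cd⁵, cd⁶, cd⁷, cd⁸, c²d, c³d, c²d², c²d³, c²d⁴, c²d⁵, c²d⁶, c²d⁷, c²d⁸, c³d², c³d³, c³d⁴, c³d⁵, c³d⁶, c³d⁷, c³d⁸}.
No further products give new elements, so |G| = 36.

Answer: 36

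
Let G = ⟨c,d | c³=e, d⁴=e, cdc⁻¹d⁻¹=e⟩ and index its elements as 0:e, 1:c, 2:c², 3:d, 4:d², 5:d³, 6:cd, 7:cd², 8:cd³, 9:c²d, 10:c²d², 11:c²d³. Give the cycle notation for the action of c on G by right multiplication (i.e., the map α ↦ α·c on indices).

(0 1 2)(3 6 9)(4 7 10)(5 8 11)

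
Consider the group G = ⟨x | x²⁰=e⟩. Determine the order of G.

G is generated by a single element, so G is cyclic. The relator gives x²⁰ = e and no smaller power is forced to be e, so the 20 powers {e, x, x², x³, x⁴, x⁵, x⁶, x⁷, x⁸, x⁹, x¹², x¹³, x¹¹, x¹⁰, x¹⁴, x¹⁵, x¹⁶, x¹⁷, x¹⁸, x¹⁹} are distinct. Hence |G| = 20.

Answer: 20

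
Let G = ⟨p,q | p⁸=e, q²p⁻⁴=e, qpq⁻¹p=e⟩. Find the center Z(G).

An element z ∈ Z(G) iff z commutes with every generator.
For example p⁴ is central: (p⁴)·p = p⁵ = p·(p⁴); (p⁴)·q = q⁻¹ = q·(p⁴).
Whereas p ∉ Z(G) since p·q = pq ≠ p³q⁻¹ = q·p.
Checking each of the 16 elements this way gives Z(G) = {e, p⁴}, of order 2.

Answer: {e, p⁴}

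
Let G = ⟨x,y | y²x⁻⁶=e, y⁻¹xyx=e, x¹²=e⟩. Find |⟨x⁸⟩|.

|⟨x⁸⟩| equals the order of x⁸. Compute successive powers until reaching e:
  (x⁸)¹ = x⁸, (x⁸)² = x⁴, (x⁸)³ = e.
The smallest positive k with (x⁸)ᵏ = e is 3, so |⟨x⁸⟩| = 3.

Answer: 3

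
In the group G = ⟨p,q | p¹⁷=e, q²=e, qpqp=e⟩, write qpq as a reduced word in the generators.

Multiply left to right, reducing at each step:
  q · p = p¹⁶q
  (p¹⁶q) · q = p¹⁶

Answer: p¹⁶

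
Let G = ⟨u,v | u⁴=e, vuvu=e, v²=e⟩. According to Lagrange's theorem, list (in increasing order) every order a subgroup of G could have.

|G| = 8 = 2³. By Lagrange's theorem the order of any subgroup divides 8; the divisors of 8 are 1, 2, 4, 8.

Answer: 1, 2, 4, 8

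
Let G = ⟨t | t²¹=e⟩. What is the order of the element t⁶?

Compute successive powers until reaching e:
  (t⁶)¹ = t⁶, (t⁶)² = t¹², (t⁶)³ = t¹⁸, (t⁶)⁴ = t³, (t⁶)⁵ = t⁹, (t⁶)⁶ = t¹⁵, (t⁶)⁷ = e.
The smallest positive k with (t⁶)ᵏ = e is 7.

Answer: 7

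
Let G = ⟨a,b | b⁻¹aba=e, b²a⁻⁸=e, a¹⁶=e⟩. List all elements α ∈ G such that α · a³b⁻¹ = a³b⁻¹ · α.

⟨a³b⁻¹⟩ ⊆ C_G(a³b⁻¹) since powers of a³b⁻¹ commute with a³b⁻¹; so |C_G(a³b⁻¹)| ≥ |⟨a³b⁻¹⟩| = 4.
By orbit–stabilizer, |C_G(a³b⁻¹)| = |G| / |conj. class of a³b⁻¹| = 32 / 8 = 4.
The 4 elements commuting with a³b⁻¹ are {e, a⁸, a³b, a³b⁻¹}.

Answer: {e, a⁸, a³b, a³b⁻¹}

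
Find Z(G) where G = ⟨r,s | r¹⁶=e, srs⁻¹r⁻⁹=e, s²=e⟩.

An element z ∈ Z(G) iff z commutes with every generator.
For example r² is central: (r²)·r = r³ = r·(r²); (r²)·s = r²s = s·(r²).
Whereas r ∉ Z(G) since r·s = rs ≠ r⁹s = s·r.
Checking each of the 32 elements this way gives Z(G) = {e, r², r⁴, r⁶, r⁸, r¹⁰, r¹², r¹⁴}, of order 8.

Answer: {e, r², r⁴, r⁶, r⁸, r¹⁰, r¹², r¹⁴}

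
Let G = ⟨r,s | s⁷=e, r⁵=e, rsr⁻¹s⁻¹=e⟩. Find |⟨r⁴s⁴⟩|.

|⟨r⁴s⁴⟩| equals the order of r⁴s⁴. Compute successive powers until reaching e:
  (r⁴s⁴)¹ = r⁴s⁴, (r⁴s⁴)² = r³s, (r⁴s⁴)³ = r²s⁵, (r⁴s⁴)⁴ = rs², (r⁴s⁴)⁵ = s⁶, (r⁴s⁴)⁶ = r⁴s³, (r⁴s⁴)⁷ = r³, (r⁴s⁴)⁸ = r²s⁴, (r⁴s⁴)⁹ = rs, (r⁴s⁴)¹⁰ = s⁵, (r⁴s⁴)¹¹ = r⁴s², (r⁴s⁴)¹² = r³s⁶, (r⁴s⁴)¹³ = r²s³, (r⁴s⁴)¹⁴ = r, (r⁴s⁴)¹⁵ = s⁴, (r⁴s⁴)¹⁶ = r⁴s, (r⁴s⁴)¹⁷ = r³s⁵, (r⁴s⁴)¹⁸ = r²s², (r⁴s⁴)¹⁹ = rs⁶, (r⁴s⁴)²⁰ = s³, (r⁴s⁴)²¹ = r⁴, (r⁴s⁴)²² = r³s⁴, (r⁴s⁴)²³ = r²s, (r⁴s⁴)²⁴ = rs⁵, (r⁴s⁴)²⁵ = s², (r⁴s⁴)²⁶ = r⁴s⁶, (r⁴s⁴)²⁷ = r³s³, (r⁴s⁴)²⁸ = r², (r⁴s⁴)²⁹ = rs⁴, (r⁴s⁴)³⁰ = s, (r⁴s⁴)³¹ = r⁴s⁵, (r⁴s⁴)³² = r³s², (r⁴s⁴)³³ = r²s⁶, (r⁴s⁴)³⁴ = rs³, (r⁴s⁴)³⁵ = e.
The smallest positive k with (r⁴s⁴)ᵏ = e is 35, so |⟨r⁴s⁴⟩| = 35.

Answer: 35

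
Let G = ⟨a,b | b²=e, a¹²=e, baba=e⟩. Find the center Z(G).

An element z ∈ Z(G) iff z commutes with every generator.
For example a⁶ is central: (a⁶)·a = a⁷ = a·(a⁶); (a⁶)·b = a⁶b = b·(a⁶).
Whereas a ∉ Z(G) since a·b = ab ≠ a¹¹b = b·a.
Checking each of the 24 elements this way gives Z(G) = {e, a⁶}, of order 2.

Answer: {e, a⁶}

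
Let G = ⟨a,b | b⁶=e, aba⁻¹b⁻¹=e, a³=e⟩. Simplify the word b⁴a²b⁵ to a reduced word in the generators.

Multiply left to right, reducing at each step:
  (b⁴) · a² = a²b⁴
  (a²b⁴) · b⁵ = a²b³

Answer: a²b³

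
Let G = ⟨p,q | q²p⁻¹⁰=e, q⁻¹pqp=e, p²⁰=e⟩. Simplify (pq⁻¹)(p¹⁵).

Compute (pq⁻¹) · (p¹⁵) by multiplying left to right and reducing via the relations at each step:
  (pq⁻¹) · p¹⁵ = p⁶q⁻¹

Answer: p⁶q⁻¹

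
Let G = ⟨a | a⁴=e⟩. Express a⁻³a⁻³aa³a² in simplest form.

Multiply left to right, reducing at each step:
  a · a⁻³ = a²
  (a²) · a = a³
  (a³) · a³ = a²
  (a²) · a² = e

Answer: e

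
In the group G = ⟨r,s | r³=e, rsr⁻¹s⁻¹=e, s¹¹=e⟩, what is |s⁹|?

Compute successive powers until reaching e:
  (s⁹)¹ = s⁹, (s⁹)² = s⁷, (s⁹)³ = s⁵, (s⁹)⁴ = s³, (s⁹)⁵ = s, (s⁹)⁶ = s¹⁰, (s⁹)⁷ = s⁸, (s⁹)⁸ = s⁶, (s⁹)⁹ = s⁴, (s⁹)¹⁰ = s², (s⁹)¹¹ = e.
The smallest positive k with (s⁹)ᵏ = e is 11.

Answer: 11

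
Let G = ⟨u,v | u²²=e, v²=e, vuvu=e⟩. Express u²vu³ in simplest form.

Multiply left to right, reducing at each step:
  (u²) · v = u²v
  (u²v) · u³ = u²¹v

Answer: u²¹v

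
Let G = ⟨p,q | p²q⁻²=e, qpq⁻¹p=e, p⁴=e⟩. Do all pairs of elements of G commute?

p·q = pq but q·p = pq⁻¹, so p·q ≠ q·p and G is not abelian.

Answer: No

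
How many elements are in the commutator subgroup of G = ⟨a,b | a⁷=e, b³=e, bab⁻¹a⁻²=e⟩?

G' = [G, G] is generated by all commutators. The generator-pair commutators are: [a, b] = a⁶.
The subgroup they normally generate is {e, a, a², a³, a⁴, a⁵, a⁶}, of order 7.
Check: |G/G'| = 21/7 = 3 is the order of the abelianisation.

Answer: 7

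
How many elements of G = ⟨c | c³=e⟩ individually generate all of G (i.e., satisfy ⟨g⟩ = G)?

G is cyclic of order 3. An element generates G iff its order is 3, and a cyclic group of order 3 has exactly φ(3) = 2 such elements.

Answer: 2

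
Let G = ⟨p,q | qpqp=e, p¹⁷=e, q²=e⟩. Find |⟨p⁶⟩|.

|⟨p⁶⟩| equals the order of p⁶. Compute successive powers until reaching e:
  (p⁶)¹ = p⁶, (p⁶)² = p¹², (p⁶)³ = p, (p⁶)⁴ = p⁷, (p⁶)⁵ = p¹³, (p⁶)⁶ = p², (p⁶)⁷ = p⁸, (p⁶)⁸ = p¹⁴, (p⁶)⁹ = p³, (p⁶)¹⁰ = p⁹, (p⁶)¹¹ = p¹⁵, (p⁶)¹² = p⁴, (p⁶)¹³ = p¹⁰, (p⁶)¹⁴ = p¹⁶, (p⁶)¹⁵ = p⁵, (p⁶)¹⁶ = p¹¹, (p⁶)¹⁷ = e.
The smallest positive k with (p⁶)ᵏ = e is 17, so |⟨p⁶⟩| = 17.

Answer: 17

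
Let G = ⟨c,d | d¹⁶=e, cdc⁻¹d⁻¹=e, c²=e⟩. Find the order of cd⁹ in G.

Compute successive powers until reaching e:
  (cd⁹)¹ = cd⁹, (cd⁹)² = d², (cd⁹)³ = cd¹¹, (cd⁹)⁴ = d⁴, (cd⁹)⁵ = cd¹³, (cd⁹)⁶ = d⁶, (cd⁹)⁷ = cd¹⁵, (cd⁹)⁸ = d⁸, (cd⁹)⁹ = cd, (cd⁹)¹⁰ = d¹⁰, (cd⁹)¹¹ = cd³, (cd⁹)¹² = d¹², (cd⁹)¹³ = cd⁵, (cd⁹)¹⁴ = d¹⁴, (cd⁹)¹⁵ = cd⁷, (cd⁹)¹⁶ = e.
The smallest positive k with (cd⁹)ᵏ = e is 16.

Answer: 16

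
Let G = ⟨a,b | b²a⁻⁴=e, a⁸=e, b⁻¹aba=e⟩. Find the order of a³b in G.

Compute successive powers until reaching e:
  (a³b)¹ = a³b, (a³b)² = a⁴, (a³b)³ = a³b⁻¹, (a³b)⁴ = e.
The smallest positive k with (a³b)ᵏ = e is 4.

Answer: 4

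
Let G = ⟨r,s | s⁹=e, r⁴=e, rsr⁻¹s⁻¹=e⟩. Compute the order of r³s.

Compute successive powers until reaching e:
  (r³s)¹ = r³s, (r³s)² = r²s², (r³s)³ = rs³, (r³s)⁴ = s⁴, (r³s)⁵ = r³s⁵, (r³s)⁶ = r²s⁶, (r³s)⁷ = rs⁷, (r³s)⁸ = s⁸, (r³s)⁹ = r³, (r³s)¹⁰ = r²s, (r³s)¹¹ = rs², (r³s)¹² = s³, (r³s)¹³ = r³s⁴, (r³s)¹⁴ = r²s⁵, (r³s)¹⁵ = rs⁶, (r³s)¹⁶ = s⁷, (r³s)¹⁷ = r³s⁸, (r³s)¹⁸ = r², (r³s)¹⁹ = rs, (r³s)²⁰ = s², (r³s)²¹ = r³s³, (r³s)²² = r²s⁴, (r³s)²³ = rs⁵, (r³s)²⁴ = s⁶, (r³s)²⁵ = r³s⁷, (r³s)²⁶ = r²s⁸, (r³s)²⁷ = r, (r³s)²⁸ = s, (r³s)²⁹ = r³s², (r³s)³⁰ = r²s³, (r³s)³¹ = rs⁴, (r³s)³² = s⁵, (r³s)³³ = r³s⁶, (r³s)³⁴ = r²s⁷, (r³s)³⁵ = rs⁸, (r³s)³⁶ = e.
The smallest positive k with (r³s)ᵏ = e is 36.

Answer: 36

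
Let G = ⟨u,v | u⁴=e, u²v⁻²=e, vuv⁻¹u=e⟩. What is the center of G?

An element z ∈ Z(G) iff z commutes with every generator.
For example u² is central: (u²)·u = u³ = u·(u²); (u²)·v = v⁻¹ = v·(u²).
Whereas u ∉ Z(G) since u·v = uv ≠ uv⁻¹ = v·u.
Checking each of the 8 elements this way gives Z(G) = {e, u²}, of order 2.

Answer: {e, u²}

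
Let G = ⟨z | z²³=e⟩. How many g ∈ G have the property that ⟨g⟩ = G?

G is cyclic of order 23. An element generates G iff its order is 23, and a cyclic group of order 23 has exactly φ(23) = 22 such elements.

Answer: 22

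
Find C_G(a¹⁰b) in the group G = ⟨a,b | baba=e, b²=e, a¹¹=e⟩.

⟨a¹⁰b⟩ ⊆ C_G(a¹⁰b) since powers of a¹⁰b commute with a¹⁰b; so |C_G(a¹⁰b)| ≥ |⟨a¹⁰b⟩| = 2.
By orbit–stabilizer, |C_G(a¹⁰b)| = |G| / |conj. class of a¹⁰b| = 22 / 11 = 2.
The 2 elements commuting with a¹⁰b are {e, a¹⁰b}.

Answer: {e, a¹⁰b}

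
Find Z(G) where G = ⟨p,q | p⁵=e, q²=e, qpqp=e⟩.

An element z ∈ Z(G) iff z commutes with every generator.
For example e is central: e·p = p = p·e; e·q = q = q·e.
Whereas p ∉ Z(G) since p·q = pq ≠ p⁴q = q·p.
Checking each of the 10 elements this way gives Z(G) = {e}, of order 1.

Answer: {e}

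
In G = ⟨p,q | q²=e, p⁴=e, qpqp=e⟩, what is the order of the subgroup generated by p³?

|⟨p³⟩| equals the order of p³. Compute successive powers until reaching e:
  (p³)¹ = p³, (p³)² = p², (p³)³ = p, (p³)⁴ = e.
The smallest positive k with (p³)ᵏ = e is 4, so |⟨p³⟩| = 4.

Answer: 4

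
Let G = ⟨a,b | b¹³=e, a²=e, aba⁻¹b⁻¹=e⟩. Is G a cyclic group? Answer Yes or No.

|G| = 26. The element ab has order 26 (its powers give 26 distinct elements), so ⟨ab⟩ = G and G is cyclic.

Answer: Yes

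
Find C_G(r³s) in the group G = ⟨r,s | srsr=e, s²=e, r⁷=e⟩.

⟨r³s⟩ ⊆ C_G(r³s) since powers of r³s commute with r³s; so |C_G(r³s)| ≥ |⟨r³s⟩| = 2.
By orbit–stabilizer, |C_G(r³s)| = |G| / |conj. class of r³s| = 14 / 7 = 2.
The 2 elements commuting with r³s are {e, r³s}.

Answer: {e, r³s}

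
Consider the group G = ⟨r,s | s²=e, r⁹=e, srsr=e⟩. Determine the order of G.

Enumerate words in the generators, reducing via the relations: the distinct elements are
  {e, r, s, rs, r², r³, r⁴, r⁵, r⁶, r⁷, r⁸, r²s, r³s, r⁴s, r⁵s, r⁶s, r⁷s, r⁸s}.
No further products give new elements, so |G| = 18.

Answer: 18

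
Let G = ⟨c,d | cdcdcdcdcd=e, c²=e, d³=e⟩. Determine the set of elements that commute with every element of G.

An element z ∈ Z(G) iff z commutes with every generator.
For example e is central: e·c = c = c·e; e·d = d = d·e.
Whereas c ∉ Z(G) since c·d = cd ≠ dc = d·c.
Checking each of the 60 elements this way gives Z(G) = {e}, of order 1.

Answer: {e}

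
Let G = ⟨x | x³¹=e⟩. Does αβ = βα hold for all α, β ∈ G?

G has a single generator, so G is cyclic and hence abelian.

Answer: Yes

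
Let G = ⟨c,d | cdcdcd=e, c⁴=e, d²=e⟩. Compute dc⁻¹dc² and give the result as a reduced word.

Multiply left to right, reducing at each step:
  d · c⁻¹ = dc³
  (dc³) · d = cdc
  (cdc) · c² = cdc³

Answer: cdc³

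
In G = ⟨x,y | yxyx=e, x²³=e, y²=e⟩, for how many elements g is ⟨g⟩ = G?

⟨g⟩ = G would require ord(g) = |G| = 46, but the maximum element order in G is 23 < 46. So G is not cyclic and no single element generates it: the count is 0.

Answer: 0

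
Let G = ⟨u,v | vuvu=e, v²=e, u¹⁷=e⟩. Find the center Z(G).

An element z ∈ Z(G) iff z commutes with every generator.
For example e is central: e·u = u = u·e; e·v = v = v·e.
Whereas u ∉ Z(G) since u·v = uv ≠ u¹⁶v = v·u.
Checking each of the 34 elements this way gives Z(G) = {e}, of order 1.

Answer: {e}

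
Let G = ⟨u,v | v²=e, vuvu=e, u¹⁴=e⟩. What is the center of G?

An element z ∈ Z(G) iff z commutes with every generator.
For example u⁷ is central: (u⁷)·u = u⁸ = u·(u⁷); (u⁷)·v = u⁷v = v·(u⁷).
Whereas u ∉ Z(G) since u·v = uv ≠ u¹³v = v·u.
Checking each of the 28 elements this way gives Z(G) = {e, u⁷}, of order 2.

Answer: {e, u⁷}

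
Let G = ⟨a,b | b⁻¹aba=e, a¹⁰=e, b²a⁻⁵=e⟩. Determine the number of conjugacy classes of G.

The conjugacy classes (representative and size) are:
  [e] (size 1), [a] (size 2), [a⁸] (size 2), [a⁷] (size 2), [a⁴] (size 2), [a⁵] (size 1), [a⁴b] (size 5), [a²b⁻¹] (size 5).
Class equation: 1 + 2 + 2 + 2 + 2 + 1 + 5 + 5 = 20 = |G|. So G has 8 conjugacy classes.

Answer: 8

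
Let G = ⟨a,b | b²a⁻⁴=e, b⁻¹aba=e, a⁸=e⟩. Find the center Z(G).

An element z ∈ Z(G) iff z commutes with every generator.
For example a⁴ is central: (a⁴)·a = a⁵ = a·(a⁴); (a⁴)·b = b⁻¹ = b·(a⁴).
Whereas a ∉ Z(G) since a·b = ab ≠ a³b⁻¹ = b·a.
Checking each of the 16 elements this way gives Z(G) = {e, a⁴}, of order 2.

Answer: {e, a⁴}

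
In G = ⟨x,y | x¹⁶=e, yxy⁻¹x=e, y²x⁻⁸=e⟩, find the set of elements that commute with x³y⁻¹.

⟨x³y⁻¹⟩ ⊆ C_G(x³y⁻¹) since powers of x³y⁻¹ commute with x³y⁻¹; so |C_G(x³y⁻¹)| ≥ |⟨x³y⁻¹⟩| = 4.
By orbit–stabilizer, |C_G(x³y⁻¹)| = |G| / |conj. class of x³y⁻¹| = 32 / 8 = 4.
The 4 elements commuting with x³y⁻¹ are {e, x⁸, x³y, x³y⁻¹}.

Answer: {e, x⁸, x³y, x³y⁻¹}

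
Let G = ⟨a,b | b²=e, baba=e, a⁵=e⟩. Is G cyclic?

Every cyclic group is abelian. But a·b = ab while b·a = a⁴b, so a·b ≠ b·a and G is not abelian. Hence G is not cyclic.

Answer: No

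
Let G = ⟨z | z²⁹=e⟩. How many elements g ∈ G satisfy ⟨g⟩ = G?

G is cyclic of order 29. An element generates G iff its order is 29, and a cyclic group of order 29 has exactly φ(29) = 28 such elements.

Answer: 28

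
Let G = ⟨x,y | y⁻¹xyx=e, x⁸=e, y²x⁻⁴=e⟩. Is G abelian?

x·y = xy but y·x = x³y⁻¹, so x·y ≠ y·x and G is not abelian.

Answer: No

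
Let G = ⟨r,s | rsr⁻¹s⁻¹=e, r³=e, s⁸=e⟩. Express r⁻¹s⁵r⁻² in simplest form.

Multiply left to right, reducing at each step:
  (r²) · s⁵ = r²s⁵
  (r²s⁵) · r⁻² = s⁵

Answer: s⁵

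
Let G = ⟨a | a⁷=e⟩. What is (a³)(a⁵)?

Compute (a³) · (a⁵) by multiplying left to right and reducing via the relations at each step:
  (a³) · a⁵ = a

Answer: a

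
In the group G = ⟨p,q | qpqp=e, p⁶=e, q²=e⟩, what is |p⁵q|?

Compute successive powers until reaching e:
  (p⁵q)¹ = p⁵q, (p⁵q)² = e.
The smallest positive k with (p⁵q)ᵏ = e is 2.

Answer: 2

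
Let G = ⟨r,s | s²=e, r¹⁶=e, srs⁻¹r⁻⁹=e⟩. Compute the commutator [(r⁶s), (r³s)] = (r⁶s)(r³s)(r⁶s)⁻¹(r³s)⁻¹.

[(r⁶s), (r³s)] = (r⁶s)·(r³s)·(r⁶s)⁻¹·(r³s)⁻¹.
  (r⁶s) · (r³s) = r
  r · (r¹⁰s) = r¹¹s
  (r¹¹s) · (r⁵s) = r⁸

Answer: r⁸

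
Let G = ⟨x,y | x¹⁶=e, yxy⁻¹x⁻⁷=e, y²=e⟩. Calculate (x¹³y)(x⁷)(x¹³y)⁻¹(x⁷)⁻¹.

[(x¹³y), (x⁷)] = (x¹³y)·(x⁷)·(x¹³y)⁻¹·(x⁷)⁻¹.
  (x¹³y) · (x⁷) = x¹⁴y
  (x¹⁴y) · (x⁵y) = x
  x · (x⁹) = x¹⁰

Answer: x¹⁰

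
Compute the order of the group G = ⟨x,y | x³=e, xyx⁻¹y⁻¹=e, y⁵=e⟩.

Enumerate words in the generators, reducing via the relations: the distinct elements are
  {e, x, y, xy, x², y², y³, y⁴, xy², xy³, xy⁴, x²y, x²y², x²y³, x²y⁴}.
No further products give new elements, so |G| = 15.

Answer: 15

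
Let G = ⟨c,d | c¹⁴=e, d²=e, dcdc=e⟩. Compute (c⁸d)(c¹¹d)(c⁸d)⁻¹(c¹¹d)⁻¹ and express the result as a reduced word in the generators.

[(c⁸d), (c¹¹d)] = (c⁸d)·(c¹¹d)·(c⁸d)⁻¹·(c¹¹d)⁻¹.
  (c⁸d) · (c¹¹d) = c¹¹
  (c¹¹) · (c⁸d) = c⁵d
  (c⁵d) · (c¹¹d) = c⁸

Answer: c⁸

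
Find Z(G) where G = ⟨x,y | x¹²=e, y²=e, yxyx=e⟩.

An element z ∈ Z(G) iff z commutes with every generator.
For example x⁶ is central: (x⁶)·x = x⁷ = x·(x⁶); (x⁶)·y = x⁶y = y·(x⁶).
Whereas x ∉ Z(G) since x·y = xy ≠ x¹¹y = y·x.
Checking each of the 24 elements this way gives Z(G) = {e, x⁶}, of order 2.

Answer: {e, x⁶}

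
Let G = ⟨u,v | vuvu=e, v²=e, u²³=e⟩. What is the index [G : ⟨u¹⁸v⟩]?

First find ord(u¹⁸v) by computing successive powers:
  (u¹⁸v)¹ = u¹⁸v, (u¹⁸v)² = e.
So |⟨u¹⁸v⟩| = ord(u¹⁸v) = 2. With |G| = 46, by Lagrange [G : ⟨u¹⁸v⟩] = 46/2 = 23.

Answer: 23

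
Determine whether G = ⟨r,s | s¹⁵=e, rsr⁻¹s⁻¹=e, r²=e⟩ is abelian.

Each pair of generators commutes: r·s = rs = s·r. Since the generators pairwise commute, every element of G commutes with every other, so G is abelian.

Answer: Yes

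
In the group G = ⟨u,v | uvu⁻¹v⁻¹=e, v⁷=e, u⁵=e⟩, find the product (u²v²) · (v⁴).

Compute (u²v²) · (v⁴) by multiplying left to right and reducing via the relations at each step:
  (u²v²) · v⁴ = u²v⁶

Answer: u²v⁶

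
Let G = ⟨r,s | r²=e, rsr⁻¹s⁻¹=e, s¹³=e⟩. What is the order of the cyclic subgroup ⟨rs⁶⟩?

|⟨rs⁶⟩| equals the order of rs⁶. Compute successive powers until reaching e:
  (rs⁶)¹ = rs⁶, (rs⁶)² = s¹², (rs⁶)³ = rs⁵, (rs⁶)⁴ = s¹¹, (rs⁶)⁵ = rs⁴, (rs⁶)⁶ = s¹⁰, (rs⁶)⁷ = rs³, (rs⁶)⁸ = s⁹, (rs⁶)⁹ = rs², (rs⁶)¹⁰ = s⁸, (rs⁶)¹¹ = rs, (rs⁶)¹² = s⁷, (rs⁶)¹³ = r, (rs⁶)¹⁴ = s⁶, (rs⁶)¹⁵ = rs¹², (rs⁶)¹⁶ = s⁵, (rs⁶)¹⁷ = rs¹¹, (rs⁶)¹⁸ = s⁴, (rs⁶)¹⁹ = rs¹⁰, (rs⁶)²⁰ = s³, (rs⁶)²¹ = rs⁹, (rs⁶)²² = s², (rs⁶)²³ = rs⁸, (rs⁶)²⁴ = s, (rs⁶)²⁵ = rs⁷, (rs⁶)²⁶ = e.
The smallest positive k with (rs⁶)ᵏ = e is 26, so |⟨rs⁶⟩| = 26.

Answer: 26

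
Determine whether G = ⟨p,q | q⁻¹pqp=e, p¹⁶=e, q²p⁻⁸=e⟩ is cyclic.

Every cyclic group is abelian. But p·q = pq while q·p = p⁷q⁻¹, so p·q ≠ q·p and G is not abelian. Hence G is not cyclic.

Answer: No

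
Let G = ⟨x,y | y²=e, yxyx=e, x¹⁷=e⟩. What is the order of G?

Enumerate words in the generators, reducing via the relations: the distinct elements are
  {e, x, y, xy, x², x³, x⁴, x⁵, x⁶, x⁷, x⁸, x⁹, x²y, x³y, x¹², x¹³, x¹¹, x¹⁰, x¹⁴, x¹⁵, x¹⁶, x⁴y, x⁵y, x⁶y, x⁷y, x⁸y, x⁹y, x¹²y, x¹³y, x¹¹y, x¹⁰y, x¹⁴y, x¹⁵y, x¹⁶y}.
No further products give new elements, so |G| = 34.

Answer: 34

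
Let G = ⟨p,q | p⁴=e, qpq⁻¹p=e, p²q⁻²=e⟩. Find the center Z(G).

An element z ∈ Z(G) iff z commutes with every generator.
For example p² is central: (p²)·p = p³ = p·(p²); (p²)·q = q⁻¹ = q·(p²).
Whereas p ∉ Z(G) since p·q = pq ≠ pq⁻¹ = q·p.
Checking each of the 8 elements this way gives Z(G) = {e, p²}, of order 2.

Answer: {e, p²}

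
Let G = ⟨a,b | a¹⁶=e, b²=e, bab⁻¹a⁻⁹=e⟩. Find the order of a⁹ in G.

Compute successive powers until reaching e:
  (a⁹)¹ = a⁹, (a⁹)² = a², (a⁹)³ = a¹¹, (a⁹)⁴ = a⁴, (a⁹)⁵ = a¹³, (a⁹)⁶ = a⁶, (a⁹)⁷ = a¹⁵, (a⁹)⁸ = a⁸, (a⁹)⁹ = a, (a⁹)¹⁰ = a¹⁰, (a⁹)¹¹ = a³, (a⁹)¹² = a¹², (a⁹)¹³ = a⁵, (a⁹)¹⁴ = a¹⁴, (a⁹)¹⁵ = a⁷, (a⁹)¹⁶ = e.
The smallest positive k with (a⁹)ᵏ = e is 16.

Answer: 16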